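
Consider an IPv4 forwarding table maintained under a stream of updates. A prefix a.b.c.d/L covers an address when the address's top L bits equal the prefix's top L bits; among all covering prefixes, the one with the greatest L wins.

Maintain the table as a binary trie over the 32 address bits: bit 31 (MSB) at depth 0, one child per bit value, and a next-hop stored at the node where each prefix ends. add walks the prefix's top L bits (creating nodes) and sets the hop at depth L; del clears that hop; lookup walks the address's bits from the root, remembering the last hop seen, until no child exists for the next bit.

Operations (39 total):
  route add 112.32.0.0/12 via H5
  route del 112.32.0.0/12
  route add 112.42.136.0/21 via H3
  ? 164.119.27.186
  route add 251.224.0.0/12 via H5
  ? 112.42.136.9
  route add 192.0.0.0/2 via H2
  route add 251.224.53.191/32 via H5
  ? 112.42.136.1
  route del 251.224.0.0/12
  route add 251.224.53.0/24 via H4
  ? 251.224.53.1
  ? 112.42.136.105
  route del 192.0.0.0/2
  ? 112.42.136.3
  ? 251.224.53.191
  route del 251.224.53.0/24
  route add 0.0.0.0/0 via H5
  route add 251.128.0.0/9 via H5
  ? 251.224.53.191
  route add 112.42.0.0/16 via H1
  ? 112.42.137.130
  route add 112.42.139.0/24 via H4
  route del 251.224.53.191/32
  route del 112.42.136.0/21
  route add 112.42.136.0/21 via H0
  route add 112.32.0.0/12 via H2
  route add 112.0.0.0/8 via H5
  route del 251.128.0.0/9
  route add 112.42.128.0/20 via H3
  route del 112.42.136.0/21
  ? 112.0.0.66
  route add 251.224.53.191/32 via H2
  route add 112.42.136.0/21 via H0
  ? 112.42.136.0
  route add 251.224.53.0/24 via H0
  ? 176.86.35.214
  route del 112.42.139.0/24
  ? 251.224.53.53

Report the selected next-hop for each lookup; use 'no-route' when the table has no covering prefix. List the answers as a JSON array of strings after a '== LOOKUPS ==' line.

Process each operation:
  + 112.32.0.0/12 (H5) depth=12
  del 112.32.0.0/12 (clear depth 12)
  + 112.42.136.0/21 (H3) depth=21
  ? 164.119.27.186  path d0:-  best=no-route
  + 251.224.0.0/12 (H5) depth=12
  ? 112.42.136.9  path d0:-→d1:-→d2:-→d3:-→d4:-→d5:-→d6:-→d7:-→d8:-→d9:-→d10:-→d11:-→d12:-→d13:-→d14:-→d15:-→d16:-→d17:-→d18:-→d19:-→d20:-→d21:H3  best=H3
  + 192.0.0.0/2 (H2) depth=2
  + 251.224.53.191/32 (H5) depth=32
  ? 112.42.136.1  path d0:-→d1:-→d2:-→d3:-→d4:-→d5:-→d6:-→d7:-→d8:-→d9:-→d10:-→d11:-→d12:-→d13:-→d14:-→d15:-→d16:-→d17:-→d18:-→d19:-→d20:-→d21:H3  best=H3
  del 251.224.0.0/12 (clear depth 12)
  + 251.224.53.0/24 (H4) depth=24
  ? 251.224.53.1  path d0:-→d1:-→d2:H2→d3:-→d4:-→d5:-→d6:-→d7:-→d8:-→d9:-→d10:-→d11:-→d12:-→d13:-→d14:-→d15:-→d16:-→d17:-→d18:-→d19:-→d20:-→d21:-→d22:-→d23:-→d24:H4  best=H4
  ? 112.42.136.105  path d0:-→d1:-→d2:-→d3:-→d4:-→d5:-→d6:-→d7:-→d8:-→d9:-→d10:-→d11:-→d12:-→d13:-→d14:-→d15:-→d16:-→d17:-→d18:-→d19:-→d20:-→d21:H3  best=H3
  del 192.0.0.0/2 (clear depth 2)
  ? 112.42.136.3  path d0:-→d1:-→d2:-→d3:-→d4:-→d5:-→d6:-→d7:-→d8:-→d9:-→d10:-→d11:-→d12:-→d13:-→d14:-→d15:-→d16:-→d17:-→d18:-→d19:-→d20:-→d21:H3  best=H3
  ? 251.224.53.191  path d0:-→d1:-→d2:-→d3:-→d4:-→d5:-→d6:-→d7:-→d8:-→d9:-→d10:-→d11:-→d12:-→d13:-→d14:-→d15:-→d16:-→d17:-→d18:-→d19:-→d20:-→d21:-→d22:-→d23:-→d24:H4→d25:-→d26:-→d27:-→d28:-→d29:-→d30:-→d31:-→d32:H5  best=H5
  del 251.224.53.0/24 (clear depth 24)
  + 0.0.0.0/0 (H5) depth=0
  + 251.128.0.0/9 (H5) depth=9
  ? 251.224.53.191  path d0:H5→d1:-→d2:-→d3:-→d4:-→d5:-→d6:-→d7:-→d8:-→d9:H5→d10:-→d11:-→d12:-→d13:-→d14:-→d15:-→d16:-→d17:-→d18:-→d19:-→d20:-→d21:-→d22:-→d23:-→d24:-→d25:-→d26:-→d27:-→d28:-→d29:-→d30:-→d31:-→d32:H5  best=H5
  + 112.42.0.0/16 (H1) depth=16
  ? 112.42.137.130  path d0:H5→d1:-→d2:-→d3:-→d4:-→d5:-→d6:-→d7:-→d8:-→d9:-→d10:-→d11:-→d12:-→d13:-→d14:-→d15:-→d16:H1→d17:-→d18:-→d19:-→d20:-→d21:H3  best=H3
  + 112.42.139.0/24 (H4) depth=24
  del 251.224.53.191/32 (clear depth 32)
  del 112.42.136.0/21 (clear depth 21)
  + 112.42.136.0/21 (H0) depth=21
  + 112.32.0.0/12 (H2) depth=12
  + 112.0.0.0/8 (H5) depth=8
  del 251.128.0.0/9 (clear depth 9)
  + 112.42.128.0/20 (H3) depth=20
  del 112.42.136.0/21 (clear depth 21)
  ? 112.0.0.66  path d0:H5→d1:-→d2:-→d3:-→d4:-→d5:-→d6:-→d7:-→d8:H5→d9:-→d10:-  best=H5
  + 251.224.53.191/32 (H2) depth=32
  + 112.42.136.0/21 (H0) depth=21
  ? 112.42.136.0  path d0:H5→d1:-→d2:-→d3:-→d4:-→d5:-→d6:-→d7:-→d8:H5→d9:-→d10:-→d11:-→d12:H2→d13:-→d14:-→d15:-→d16:H1→d17:-→d18:-→d19:-→d20:H3→d21:H0→d22:-  best=H0
  + 251.224.53.0/24 (H0) depth=24
  ? 176.86.35.214  path d0:H5→d1:-  best=H5
  del 112.42.139.0/24 (clear depth 24)
  ? 251.224.53.53  path d0:H5→d1:-→d2:-→d3:-→d4:-→d5:-→d6:-→d7:-→d8:-→d9:-→d10:-→d11:-→d12:-→d13:-→d14:-→d15:-→d16:-→d17:-→d18:-→d19:-→d20:-→d21:-→d22:-→d23:-→d24:H0  best=H0

== LOOKUPS ==
["no-route","H3","H3","H4","H3","H3","H5","H5","H3","H5","H0","H5","H0"]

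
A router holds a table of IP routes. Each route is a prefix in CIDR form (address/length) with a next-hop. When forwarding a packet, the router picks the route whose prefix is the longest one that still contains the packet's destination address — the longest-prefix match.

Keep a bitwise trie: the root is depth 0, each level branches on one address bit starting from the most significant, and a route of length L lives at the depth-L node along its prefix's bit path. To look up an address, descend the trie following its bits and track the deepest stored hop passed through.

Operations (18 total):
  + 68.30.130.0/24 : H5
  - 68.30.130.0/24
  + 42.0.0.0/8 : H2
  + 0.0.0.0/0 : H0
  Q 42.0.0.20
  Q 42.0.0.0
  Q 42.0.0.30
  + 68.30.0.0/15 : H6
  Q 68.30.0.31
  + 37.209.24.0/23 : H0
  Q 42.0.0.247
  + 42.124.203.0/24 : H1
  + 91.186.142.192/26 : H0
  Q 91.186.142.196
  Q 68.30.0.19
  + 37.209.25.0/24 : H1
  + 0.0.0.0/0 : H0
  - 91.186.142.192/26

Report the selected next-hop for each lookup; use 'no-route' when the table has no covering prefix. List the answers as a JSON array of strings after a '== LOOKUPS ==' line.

Apply in order:
  add 68.30.130.0/24 -> H5 at depth 24
  del 68.30.130.0/24 (clear depth 24)
  add 42.0.0.0/8 -> H2 at depth 8
  add 0.0.0.0/0 -> H0 at depth 0
  ? 42.0.0.20  path d0:H0→d1:-→d2:-→d3:-→d4:-→d5:-→d6:-→d7:-→d8:H2  best=H2
  ? 42.0.0.0  path d0:H0→d1:-→d2:-→d3:-→d4:-→d5:-→d6:-→d7:-→d8:H2  best=H2
  ? 42.0.0.30  path d0:H0→d1:-→d2:-→d3:-→d4:-→d5:-→d6:-→d7:-→d8:H2  best=H2
  add 68.30.0.0/15 -> H6 at depth 15
  ? 68.30.0.31  path d0:H0→d1:-→d2:-→d3:-→d4:-→d5:-→d6:-→d7:-→d8:-→d9:-→d10:-→d11:-→d12:-→d13:-→d14:-→d15:H6→d16:-  best=H6
  add 37.209.24.0/23 -> H0 at depth 23
  ? 42.0.0.247  path d0:H0→d1:-→d2:-→d3:-→d4:-→d5:-→d6:-→d7:-→d8:H2  best=H2
  add 42.124.203.0/24 -> H1 at depth 24
  add 91.186.142.192/26 -> H0 at depth 26
  ? 91.186.142.196  path d0:H0→d1:-→d2:-→d3:-→d4:-→d5:-→d6:-→d7:-→d8:-→d9:-→d10:-→d11:-→d12:-→d13:-→d14:-→d15:-→d16:-→d17:-→d18:-→d19:-→d20:-→d21:-→d22:-→d23:-→d24:-→d25:-→d26:H0  best=H0
  ? 68.30.0.19  path d0:H0→d1:-→d2:-→d3:-→d4:-→d5:-→d6:-→d7:-→d8:-→d9:-→d10:-→d11:-→d12:-→d13:-→d14:-→d15:H6→d16:-  best=H6
  add 37.209.25.0/24 -> H1 at depth 24
  add 0.0.0.0/0 -> H0 at depth 0
  del 91.186.142.192/26 (clear depth 26)

== LOOKUPS ==
["H2","H2","H2","H6","H2","H0","H6"]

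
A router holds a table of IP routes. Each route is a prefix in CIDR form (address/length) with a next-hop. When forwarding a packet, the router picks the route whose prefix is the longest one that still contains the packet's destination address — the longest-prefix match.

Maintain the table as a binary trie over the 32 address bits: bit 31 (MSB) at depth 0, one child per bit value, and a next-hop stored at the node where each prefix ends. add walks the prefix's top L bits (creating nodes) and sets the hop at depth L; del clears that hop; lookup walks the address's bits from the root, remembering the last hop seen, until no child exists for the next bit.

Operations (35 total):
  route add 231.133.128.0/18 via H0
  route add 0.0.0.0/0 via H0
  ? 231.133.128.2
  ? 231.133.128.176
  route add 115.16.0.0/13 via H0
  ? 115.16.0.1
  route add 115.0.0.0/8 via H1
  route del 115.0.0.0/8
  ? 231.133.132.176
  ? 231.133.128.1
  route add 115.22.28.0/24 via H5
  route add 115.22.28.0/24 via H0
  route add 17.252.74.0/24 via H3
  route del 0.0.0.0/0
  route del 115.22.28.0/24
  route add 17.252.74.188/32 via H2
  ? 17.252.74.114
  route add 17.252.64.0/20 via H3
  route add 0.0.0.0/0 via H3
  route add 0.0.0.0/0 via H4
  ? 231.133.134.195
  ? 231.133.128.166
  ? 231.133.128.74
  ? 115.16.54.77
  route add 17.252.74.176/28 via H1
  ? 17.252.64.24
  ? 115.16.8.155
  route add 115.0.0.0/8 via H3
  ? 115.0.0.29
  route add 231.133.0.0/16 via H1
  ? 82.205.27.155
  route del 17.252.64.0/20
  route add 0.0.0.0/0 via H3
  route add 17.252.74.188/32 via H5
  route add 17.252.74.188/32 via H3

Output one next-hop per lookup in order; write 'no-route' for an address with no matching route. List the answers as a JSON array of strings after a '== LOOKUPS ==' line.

Trace:
  + 231.133.128.0/18 (H0) depth=18
  + 0.0.0.0/0 (H0) depth=0
  lookup 231.133.128.2: bits 111001111000010110 walk d0:H0→d1:-→d2:-→d3:-→d4:-→d5:-→d6:-→d7:-→d8:-→d9:-→d10:-→d11:-→d12:-→d13:-→d14:-→d15:-→d16:-→d17:-→d18:H0 -> H0
  lookup 231.133.128.176: bits 111001111000010110 walk d0:H0→d1:-→d2:-→d3:-→d4:-→d5:-→d6:-→d7:-→d8:-→d9:-→d10:-→d11:-→d12:-→d13:-→d14:-→d15:-→d16:-→d17:-→d18:H0 -> H0
  + 115.16.0.0/13 (H0) depth=13
  lookup 115.16.0.1: bits 0111001100010 walk d0:H0→d1:-→d2:-→d3:-→d4:-→d5:-→d6:-→d7:-→d8:-→d9:-→d10:-→d11:-→d12:-→d13:H0 -> H0
  + 115.0.0.0/8 (H1) depth=8
  - 115.0.0.0/8 clear@8
  lookup 231.133.132.176: bits 111001111000010110 walk d0:H0→d1:-→d2:-→d3:-→d4:-→d5:-→d6:-→d7:-→d8:-→d9:-→d10:-→d11:-→d12:-→d13:-→d14:-→d15:-→d16:-→d17:-→d18:H0 -> H0
  lookup 231.133.128.1: bits 111001111000010110 walk d0:H0→d1:-→d2:-→d3:-→d4:-→d5:-→d6:-→d7:-→d8:-→d9:-→d10:-→d11:-→d12:-→d13:-→d14:-→d15:-→d16:-→d17:-→d18:H0 -> H0
  + 115.22.28.0/24 (H5) depth=24
  + 115.22.28.0/24 (H0) depth=24
  + 17.252.74.0/24 (H3) depth=24
  - 0.0.0.0/0 clear@0
  - 115.22.28.0/24 clear@24
  + 17.252.74.188/32 (H2) depth=32
  lookup 17.252.74.114: bits 000100011111110001001010 walk d0:-→d1:-→d2:-→d3:-→d4:-→d5:-→d6:-→d7:-→d8:-→d9:-→d10:-→d11:-→d12:-→d13:-→d14:-→d15:-→d16:-→d17:-→d18:-→d19:-→d20:-→d21:-→d22:-→d23:-→d24:H3 -> H3
  + 17.252.64.0/20 (H3) depth=20
  + 0.0.0.0/0 (H3) depth=0
  + 0.0.0.0/0 (H4) depth=0
  lookup 231.133.134.195: bits 111001111000010110 walk d0:H4→d1:-→d2:-→d3:-→d4:-→d5:-→d6:-→d7:-→d8:-→d9:-→d10:-→d11:-→d12:-→d13:-→d14:-→d15:-→d16:-→d17:-→d18:H0 -> H0
  lookup 231.133.128.166: bits 111001111000010110 walk d0:H4→d1:-→d2:-→d3:-→d4:-→d5:-→d6:-→d7:-→d8:-→d9:-→d10:-→d11:-→d12:-→d13:-→d14:-→d15:-→d16:-→d17:-→d18:H0 -> H0
  lookup 231.133.128.74: bits 111001111000010110 walk d0:H4→d1:-→d2:-→d3:-→d4:-→d5:-→d6:-→d7:-→d8:-→d9:-→d10:-→d11:-→d12:-→d13:-→d14:-→d15:-→d16:-→d17:-→d18:H0 -> H0
  lookup 115.16.54.77: bits 0111001100010 walk d0:H4→d1:-→d2:-→d3:-→d4:-→d5:-→d6:-→d7:-→d8:-→d9:-→d10:-→d11:-→d12:-→d13:H0 -> H0
  + 17.252.74.176/28 (H1) depth=28
  lookup 17.252.64.24: bits 00010001111111000100 walk d0:H4→d1:-→d2:-→d3:-→d4:-→d5:-→d6:-→d7:-→d8:-→d9:-→d10:-→d11:-→d12:-→d13:-→d14:-→d15:-→d16:-→d17:-→d18:-→d19:-→d20:H3 -> H3
  lookup 115.16.8.155: bits 0111001100010 walk d0:H4→d1:-→d2:-→d3:-→d4:-→d5:-→d6:-→d7:-→d8:-→d9:-→d10:-→d11:-→d12:-→d13:H0 -> H0
  + 115.0.0.0/8 (H3) depth=8
  lookup 115.0.0.29: bits 01110011000 walk d0:H4→d1:-→d2:-→d3:-→d4:-→d5:-→d6:-→d7:-→d8:H3→d9:-→d10:-→d11:- -> H3
  + 231.133.0.0/16 (H1) depth=16
  lookup 82.205.27.155: bits 01 walk d0:H4→d1:-→d2:- -> H4
  - 17.252.64.0/20 clear@20
  + 0.0.0.0/0 (H3) depth=0
  + 17.252.74.188/32 (H5) depth=32
  + 17.252.74.188/32 (H3) depth=32

== LOOKUPS ==
["H0","H0","H0","H0","H0","H3","H0","H0","H0","H0","H3","H0","H3","H4"]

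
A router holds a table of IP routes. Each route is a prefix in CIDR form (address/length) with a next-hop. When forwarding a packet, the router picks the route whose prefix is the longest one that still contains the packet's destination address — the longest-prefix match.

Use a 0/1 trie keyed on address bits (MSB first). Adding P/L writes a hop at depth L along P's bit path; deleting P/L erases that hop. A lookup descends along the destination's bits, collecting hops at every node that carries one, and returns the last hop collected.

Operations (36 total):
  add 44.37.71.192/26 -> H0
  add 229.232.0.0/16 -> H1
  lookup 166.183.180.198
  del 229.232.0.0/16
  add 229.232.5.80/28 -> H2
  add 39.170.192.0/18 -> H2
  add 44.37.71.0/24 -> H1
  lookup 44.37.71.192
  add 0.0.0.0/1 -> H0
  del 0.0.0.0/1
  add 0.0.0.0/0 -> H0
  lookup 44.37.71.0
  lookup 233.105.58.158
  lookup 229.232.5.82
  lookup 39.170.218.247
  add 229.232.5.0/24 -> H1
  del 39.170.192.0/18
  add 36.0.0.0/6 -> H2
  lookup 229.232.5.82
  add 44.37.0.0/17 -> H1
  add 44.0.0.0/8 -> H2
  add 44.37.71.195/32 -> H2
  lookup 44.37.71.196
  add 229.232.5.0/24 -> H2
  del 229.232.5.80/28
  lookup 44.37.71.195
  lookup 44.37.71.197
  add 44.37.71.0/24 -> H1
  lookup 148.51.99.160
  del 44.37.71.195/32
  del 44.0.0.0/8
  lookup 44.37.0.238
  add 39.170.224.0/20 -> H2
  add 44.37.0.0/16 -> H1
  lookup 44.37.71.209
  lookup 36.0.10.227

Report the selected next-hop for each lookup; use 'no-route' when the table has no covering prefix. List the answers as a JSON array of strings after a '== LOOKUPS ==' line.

Trace:
  add 44.37.71.192/26 -> H0 at depth 26
  add 229.232.0.0/16 -> H1 at depth 16
  lookup 166.183.180.198: bits 1 walk d0:-→d1:- -> no-route
  del 229.232.0.0/16 (clear depth 16)
  add 229.232.5.80/28 -> H2 at depth 28
  add 39.170.192.0/18 -> H2 at depth 18
  add 44.37.71.0/24 -> H1 at depth 24
  lookup 44.37.71.192: bits 00101100001001010100011111 walk d0:-→d1:-→d2:-→d3:-→d4:-→d5:-→d6:-→d7:-→d8:-→d9:-→d10:-→d11:-→d12:-→d13:-→d14:-→d15:-→d16:-→d17:-→d18:-→d19:-→d20:-→d21:-→d22:-→d23:-→d24:H1→d25:-→d26:H0 -> H0
  add 0.0.0.0/1 -> H0 at depth 1
  del 0.0.0.0/1 (clear depth 1)
  add 0.0.0.0/0 -> H0 at depth 0
  lookup 44.37.71.0: bits 001011000010010101000111 walk d0:H0→d1:-→d2:-→d3:-→d4:-→d5:-→d6:-→d7:-→d8:-→d9:-→d10:-→d11:-→d12:-→d13:-→d14:-→d15:-→d16:-→d17:-→d18:-→d19:-→d20:-→d21:-→d22:-→d23:-→d24:H1 -> H1
  lookup 233.105.58.158: bits 1110 walk d0:H0→d1:-→d2:-→d3:-→d4:- -> H0
  lookup 229.232.5.82: bits 1110010111101000000001010101 walk d0:H0→d1:-→d2:-→d3:-→d4:-→d5:-→d6:-→d7:-→d8:-→d9:-→d10:-→d11:-→d12:-→d13:-→d14:-→d15:-→d16:-→d17:-→d18:-→d19:-→d20:-→d21:-→d22:-→d23:-→d24:-→d25:-→d26:-→d27:-→d28:H2 -> H2
  lookup 39.170.218.247: bits 001001111010101011 walk d0:H0→d1:-→d2:-→d3:-→d4:-→d5:-→d6:-→d7:-→d8:-→d9:-→d10:-→d11:-→d12:-→d13:-→d14:-→d15:-→d16:-→d17:-→d18:H2 -> H2
  add 229.232.5.0/24 -> H1 at depth 24
  del 39.170.192.0/18 (clear depth 18)
  add 36.0.0.0/6 -> H2 at depth 6
  lookup 229.232.5.82: bits 1110010111101000000001010101 walk d0:H0→d1:-→d2:-→d3:-→d4:-→d5:-→d6:-→d7:-→d8:-→d9:-→d10:-→d11:-→d12:-→d13:-→d14:-→d15:-→d16:-→d17:-→d18:-→d19:-→d20:-→d21:-→d22:-→d23:-→d24:H1→d25:-→d26:-→d27:-→d28:H2 -> H2
  add 44.37.0.0/17 -> H1 at depth 17
  add 44.0.0.0/8 -> H2 at depth 8
  add 44.37.71.195/32 -> H2 at depth 32
  lookup 44.37.71.196: bits 00101100001001010100011111000 walk d0:H0→d1:-→d2:-→d3:-→d4:-→d5:-→d6:-→d7:-→d8:H2→d9:-→d10:-→d11:-→d12:-→d13:-→d14:-→d15:-→d16:-→d17:H1→d18:-→d19:-→d20:-→d21:-→d22:-→d23:-→d24:H1→d25:-→d26:H0→d27:-→d28:-→d29:- -> H0
  add 229.232.5.0/24 -> H2 at depth 24
  del 229.232.5.80/28 (clear depth 28)
  lookup 44.37.71.195: bits 00101100001001010100011111000011 walk d0:H0→d1:-→d2:-→d3:-→d4:-→d5:-→d6:-→d7:-→d8:H2→d9:-→d10:-→d11:-→d12:-→d13:-→d14:-→d15:-→d16:-→d17:H1→d18:-→d19:-→d20:-→d21:-→d22:-→d23:-→d24:H1→d25:-→d26:H0→d27:-→d28:-→d29:-→d30:-→d31:-→d32:H2 -> H2
  lookup 44.37.71.197: bits 00101100001001010100011111000 walk d0:H0→d1:-→d2:-→d3:-→d4:-→d5:-→d6:-→d7:-→d8:H2→d9:-→d10:-→d11:-→d12:-→d13:-→d14:-→d15:-→d16:-→d17:H1→d18:-→d19:-→d20:-→d21:-→d22:-→d23:-→d24:H1→d25:-→d26:H0→d27:-→d28:-→d29:- -> H0
  add 44.37.71.0/24 -> H1 at depth 24
  lookup 148.51.99.160: bits 1 walk d0:H0→d1:- -> H0
  del 44.37.71.195/32 (clear depth 32)
  del 44.0.0.0/8 (clear depth 8)
  lookup 44.37.0.238: bits 00101100001001010 walk d0:H0→d1:-→d2:-→d3:-→d4:-→d5:-→d6:-→d7:-→d8:-→d9:-→d10:-→d11:-→d12:-→d13:-→d14:-→d15:-→d16:-→d17:H1 -> H1
  add 39.170.224.0/20 -> H2 at depth 20
  add 44.37.0.0/16 -> H1 at depth 16
  lookup 44.37.71.209: bits 001011000010010101000111110 walk d0:H0→d1:-→d2:-→d3:-→d4:-→d5:-→d6:-→d7:-→d8:-→d9:-→d10:-→d11:-→d12:-→d13:-→d14:-→d15:-→d16:H1→d17:H1→d18:-→d19:-→d20:-→d21:-→d22:-→d23:-→d24:H1→d25:-→d26:H0→d27:- -> H0
  lookup 36.0.10.227: bits 001001 walk d0:H0→d1:-→d2:-→d3:-→d4:-→d5:-→d6:H2 -> H2

== LOOKUPS ==
["no-route","H0","H1","H0","H2","H2","H2","H0","H2","H0","H0","H1","H0","H2"]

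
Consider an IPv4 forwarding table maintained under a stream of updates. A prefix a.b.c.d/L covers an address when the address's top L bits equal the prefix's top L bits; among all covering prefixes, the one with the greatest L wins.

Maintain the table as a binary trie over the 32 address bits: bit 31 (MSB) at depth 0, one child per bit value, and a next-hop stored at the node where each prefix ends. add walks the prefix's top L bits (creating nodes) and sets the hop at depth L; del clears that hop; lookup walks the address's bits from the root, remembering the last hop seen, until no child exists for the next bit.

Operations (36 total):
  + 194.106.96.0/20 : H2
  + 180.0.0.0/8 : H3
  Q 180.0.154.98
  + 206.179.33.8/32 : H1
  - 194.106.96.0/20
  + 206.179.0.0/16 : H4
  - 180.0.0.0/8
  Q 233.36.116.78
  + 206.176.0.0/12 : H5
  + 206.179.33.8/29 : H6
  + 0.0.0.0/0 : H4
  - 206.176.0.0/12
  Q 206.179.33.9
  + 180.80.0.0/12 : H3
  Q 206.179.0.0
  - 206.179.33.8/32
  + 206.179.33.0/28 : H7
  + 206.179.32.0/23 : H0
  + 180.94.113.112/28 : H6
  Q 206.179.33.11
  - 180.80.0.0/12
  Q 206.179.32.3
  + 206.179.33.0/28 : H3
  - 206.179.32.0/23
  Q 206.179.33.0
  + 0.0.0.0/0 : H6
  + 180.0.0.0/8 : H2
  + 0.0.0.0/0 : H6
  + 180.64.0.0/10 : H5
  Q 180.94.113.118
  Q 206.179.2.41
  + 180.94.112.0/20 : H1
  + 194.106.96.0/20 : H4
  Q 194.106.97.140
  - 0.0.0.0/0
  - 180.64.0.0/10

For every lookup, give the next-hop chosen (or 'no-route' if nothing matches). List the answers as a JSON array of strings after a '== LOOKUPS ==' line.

Apply in order:
  + 194.106.96.0/20 (H2) depth=20
  + 180.0.0.0/8 (H3) depth=8
  Q 180.0.154.98: descend 10110100 ; hops seen [H3] ; pick H3
  + 206.179.33.8/32 (H1) depth=32
  - 194.106.96.0/20 clear@20
  + 206.179.0.0/16 (H4) depth=16
  - 180.0.0.0/8 clear@8
  Q 233.36.116.78: descend 11 ; hops seen [∅] ; pick no-route
  + 206.176.0.0/12 (H5) depth=12
  + 206.179.33.8/29 (H6) depth=29
  + 0.0.0.0/0 (H4) depth=0
  - 206.176.0.0/12 clear@12
  Q 206.179.33.9: descend 1100111010110011001000010000100 ; hops seen [H4,H4,H6] ; pick H6
  + 180.80.0.0/12 (H3) depth=12
  Q 206.179.0.0: descend 110011101011001100 ; hops seen [H4,H4] ; pick H4
  - 206.179.33.8/32 clear@32
  + 206.179.33.0/28 (H7) depth=28
  + 206.179.32.0/23 (H0) depth=23
  + 180.94.113.112/28 (H6) depth=28
  Q 206.179.33.11: descend 110011101011001100100001000010 ; hops seen [H4,H4,H0,H7,H6] ; pick H6
  - 180.80.0.0/12 clear@12
  Q 206.179.32.3: descend 11001110101100110010000 ; hops seen [H4,H4,H0] ; pick H0
  + 206.179.33.0/28 (H3) depth=28
  - 206.179.32.0/23 clear@23
  Q 206.179.33.0: descend 1100111010110011001000010000 ; hops seen [H4,H4,H3] ; pick H3
  + 0.0.0.0/0 (H6) depth=0
  + 180.0.0.0/8 (H2) depth=8
  + 0.0.0.0/0 (H6) depth=0
  + 180.64.0.0/10 (H5) depth=10
  Q 180.94.113.118: descend 1011010001011110011100010111 ; hops seen [H6,H2,H5,H6] ; pick H6
  Q 206.179.2.41: descend 110011101011001100 ; hops seen [H6,H4] ; pick H4
  + 180.94.112.0/20 (H1) depth=20
  + 194.106.96.0/20 (H4) depth=20
  Q 194.106.97.140: descend 11000010011010100110 ; hops seen [H6,H4] ; pick H4
  - 0.0.0.0/0 clear@0
  - 180.64.0.0/10 clear@10

== LOOKUPS ==
["H3","no-route","H6","H4","H6","H0","H3","H6","H4","H4"]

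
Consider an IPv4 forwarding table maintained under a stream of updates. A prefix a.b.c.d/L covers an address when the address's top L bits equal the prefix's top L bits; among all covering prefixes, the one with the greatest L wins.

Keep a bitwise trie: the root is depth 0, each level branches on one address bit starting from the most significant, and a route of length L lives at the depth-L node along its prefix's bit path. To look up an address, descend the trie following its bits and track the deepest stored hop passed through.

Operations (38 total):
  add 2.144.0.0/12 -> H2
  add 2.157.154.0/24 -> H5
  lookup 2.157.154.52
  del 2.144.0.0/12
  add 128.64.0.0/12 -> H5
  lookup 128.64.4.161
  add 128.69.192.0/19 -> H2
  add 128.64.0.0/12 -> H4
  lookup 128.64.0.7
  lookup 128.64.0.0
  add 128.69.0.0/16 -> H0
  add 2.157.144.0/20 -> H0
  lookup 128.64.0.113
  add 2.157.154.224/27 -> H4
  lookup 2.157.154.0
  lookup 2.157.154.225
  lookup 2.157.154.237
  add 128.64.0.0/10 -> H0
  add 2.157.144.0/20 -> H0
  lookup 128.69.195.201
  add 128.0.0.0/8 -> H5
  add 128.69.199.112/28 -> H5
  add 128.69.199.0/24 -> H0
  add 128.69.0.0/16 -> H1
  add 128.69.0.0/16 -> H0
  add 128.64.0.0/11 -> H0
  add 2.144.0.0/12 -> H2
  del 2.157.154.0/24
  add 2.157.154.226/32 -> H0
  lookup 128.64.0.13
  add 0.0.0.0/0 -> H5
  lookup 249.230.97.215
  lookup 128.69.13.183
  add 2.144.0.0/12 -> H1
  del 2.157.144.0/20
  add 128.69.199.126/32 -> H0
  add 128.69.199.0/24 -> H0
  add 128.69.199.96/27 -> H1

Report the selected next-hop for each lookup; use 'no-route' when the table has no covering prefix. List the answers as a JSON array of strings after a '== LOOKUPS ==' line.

Trace:
  + 2.144.0.0/12 (H2) depth=12
  + 2.157.154.0/24 (H5) depth=24
  ? 2.157.154.52  path d0:-→d1:-→d2:-→d3:-→d4:-→d5:-→d6:-→d7:-→d8:-→d9:-→d10:-→d11:-→d12:H2→d13:-→d14:-→d15:-→d16:-→d17:-→d18:-→d19:-→d20:-→d21:-→d22:-→d23:-→d24:H5  best=H5
  del 2.144.0.0/12 (clear depth 12)
  + 128.64.0.0/12 (H5) depth=12
  ? 128.64.4.161  path d0:-→d1:-→d2:-→d3:-→d4:-→d5:-→d6:-→d7:-→d8:-→d9:-→d10:-→d11:-→d12:H5  best=H5
  + 128.69.192.0/19 (H2) depth=19
  + 128.64.0.0/12 (H4) depth=12
  ? 128.64.0.7  path d0:-→d1:-→d2:-→d3:-→d4:-→d5:-→d6:-→d7:-→d8:-→d9:-→d10:-→d11:-→d12:H4→d13:-  best=H4
  ? 128.64.0.0  path d0:-→d1:-→d2:-→d3:-→d4:-→d5:-→d6:-→d7:-→d8:-→d9:-→d10:-→d11:-→d12:H4→d13:-  best=H4
  + 128.69.0.0/16 (H0) depth=16
  + 2.157.144.0/20 (H0) depth=20
  ? 128.64.0.113  path d0:-→d1:-→d2:-→d3:-→d4:-→d5:-→d6:-→d7:-→d8:-→d9:-→d10:-→d11:-→d12:H4→d13:-  best=H4
  + 2.157.154.224/27 (H4) depth=27
  ? 2.157.154.0  path d0:-→d1:-→d2:-→d3:-→d4:-→d5:-→d6:-→d7:-→d8:-→d9:-→d10:-→d11:-→d12:-→d13:-→d14:-→d15:-→d16:-→d17:-→d18:-→d19:-→d20:H0→d21:-→d22:-→d23:-→d24:H5  best=H5
  ? 2.157.154.225  path d0:-→d1:-→d2:-→d3:-→d4:-→d5:-→d6:-→d7:-→d8:-→d9:-→d10:-→d11:-→d12:-→d13:-→d14:-→d15:-→d16:-→d17:-→d18:-→d19:-→d20:H0→d21:-→d22:-→d23:-→d24:H5→d25:-→d26:-→d27:H4  best=H4
  ? 2.157.154.237  path d0:-→d1:-→d2:-→d3:-→d4:-→d5:-→d6:-→d7:-→d8:-→d9:-→d10:-→d11:-→d12:-→d13:-→d14:-→d15:-→d16:-→d17:-→d18:-→d19:-→d20:H0→d21:-→d22:-→d23:-→d24:H5→d25:-→d26:-→d27:H4  best=H4
  + 128.64.0.0/10 (H0) depth=10
  + 2.157.144.0/20 (H0) depth=20
  ? 128.69.195.201  path d0:-→d1:-→d2:-→d3:-→d4:-→d5:-→d6:-→d7:-→d8:-→d9:-→d10:H0→d11:-→d12:H4→d13:-→d14:-→d15:-→d16:H0→d17:-→d18:-→d19:H2  best=H2
  + 128.0.0.0/8 (H5) depth=8
  + 128.69.199.112/28 (H5) depth=28
  + 128.69.199.0/24 (H0) depth=24
  + 128.69.0.0/16 (H1) depth=16
  + 128.69.0.0/16 (H0) depth=16
  + 128.64.0.0/11 (H0) depth=11
  + 2.144.0.0/12 (H2) depth=12
  del 2.157.154.0/24 (clear depth 24)
  + 2.157.154.226/32 (H0) depth=32
  ? 128.64.0.13  path d0:-→d1:-→d2:-→d3:-→d4:-→d5:-→d6:-→d7:-→d8:H5→d9:-→d10:H0→d11:H0→d12:H4→d13:-  best=H4
  + 0.0.0.0/0 (H5) depth=0
  ? 249.230.97.215  path d0:H5→d1:-  best=H5
  ? 128.69.13.183  path d0:H5→d1:-→d2:-→d3:-→d4:-→d5:-→d6:-→d7:-→d8:H5→d9:-→d10:H0→d11:H0→d12:H4→d13:-→d14:-→d15:-→d16:H0  best=H0
  + 2.144.0.0/12 (H1) depth=12
  del 2.157.144.0/20 (clear depth 20)
  + 128.69.199.126/32 (H0) depth=32
  + 128.69.199.0/24 (H0) depth=24
  + 128.69.199.96/27 (H1) depth=27

== LOOKUPS ==
["H5","H5","H4","H4","H4","H5","H4","H4","H2","H4","H5","H0"]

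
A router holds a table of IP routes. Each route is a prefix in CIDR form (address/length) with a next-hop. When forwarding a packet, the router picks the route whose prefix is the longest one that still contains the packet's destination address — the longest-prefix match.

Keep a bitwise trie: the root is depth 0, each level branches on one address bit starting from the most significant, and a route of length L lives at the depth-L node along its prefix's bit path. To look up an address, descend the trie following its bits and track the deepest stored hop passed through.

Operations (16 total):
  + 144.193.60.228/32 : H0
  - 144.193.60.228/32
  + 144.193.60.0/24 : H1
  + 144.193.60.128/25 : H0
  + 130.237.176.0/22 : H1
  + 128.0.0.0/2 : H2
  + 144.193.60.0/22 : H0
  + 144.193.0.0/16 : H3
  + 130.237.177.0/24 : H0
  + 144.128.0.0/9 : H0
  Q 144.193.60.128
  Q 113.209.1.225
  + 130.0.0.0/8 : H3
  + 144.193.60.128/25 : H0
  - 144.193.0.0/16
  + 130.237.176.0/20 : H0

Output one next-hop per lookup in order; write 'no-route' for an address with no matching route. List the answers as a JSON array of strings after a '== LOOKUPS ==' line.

Process each operation:
  add 144.193.60.228/32 -> H0 at depth 32
  - 144.193.60.228/32 clear@32
  add 144.193.60.0/24 -> H1 at depth 24
  add 144.193.60.128/25 -> H0 at depth 25
  add 130.237.176.0/22 -> H1 at depth 22
  add 128.0.0.0/2 -> H2 at depth 2
  add 144.193.60.0/22 -> H0 at depth 22
  add 144.193.0.0/16 -> H3 at depth 16
  add 130.237.177.0/24 -> H0 at depth 24
  add 144.128.0.0/9 -> H0 at depth 9
  lookup 144.193.60.128: bits 1001000011000001001111001 walk d0:-→d1:-→d2:H2→d3:-→d4:-→d5:-→d6:-→d7:-→d8:-→d9:H0→d10:-→d11:-→d12:-→d13:-→d14:-→d15:-→d16:H3→d17:-→d18:-→d19:-→d20:-→d21:-→d22:H0→d23:-→d24:H1→d25:H0 -> H0
  lookup 113.209.1.225: bits ε walk d0:- -> no-route
  add 130.0.0.0/8 -> H3 at depth 8
  add 144.193.60.128/25 -> H0 at depth 25
  - 144.193.0.0/16 clear@16
  add 130.237.176.0/20 -> H0 at depth 20

== LOOKUPS ==
["H0","no-route"]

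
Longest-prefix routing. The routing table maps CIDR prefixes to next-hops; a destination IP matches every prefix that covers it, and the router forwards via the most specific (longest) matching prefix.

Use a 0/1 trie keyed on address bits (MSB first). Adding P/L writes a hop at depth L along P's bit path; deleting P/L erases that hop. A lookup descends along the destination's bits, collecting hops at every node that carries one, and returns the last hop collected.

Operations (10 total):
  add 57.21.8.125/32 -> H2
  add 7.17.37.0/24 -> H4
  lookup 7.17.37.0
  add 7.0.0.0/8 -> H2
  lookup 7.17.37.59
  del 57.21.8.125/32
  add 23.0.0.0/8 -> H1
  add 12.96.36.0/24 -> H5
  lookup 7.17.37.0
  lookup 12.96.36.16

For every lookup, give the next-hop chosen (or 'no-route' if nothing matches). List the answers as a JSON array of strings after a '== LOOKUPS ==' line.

Apply in order:
  + 57.21.8.125/32 (H2) depth=32
  + 7.17.37.0/24 (H4) depth=24
  lookup 7.17.37.0: bits 000001110001000100100101 walk d0:-→d1:-→d2:-→d3:-→d4:-→d5:-→d6:-→d7:-→d8:-→d9:-→d10:-→d11:-→d12:-→d13:-→d14:-→d15:-→d16:-→d17:-→d18:-→d19:-→d20:-→d21:-→d22:-→d23:-→d24:H4 -> H4
  + 7.0.0.0/8 (H2) depth=8
  lookup 7.17.37.59: bits 000001110001000100100101 walk d0:-→d1:-→d2:-→d3:-→d4:-→d5:-→d6:-→d7:-→d8:H2→d9:-→d10:-→d11:-→d12:-→d13:-→d14:-→d15:-→d16:-→d17:-→d18:-→d19:-→d20:-→d21:-→d22:-→d23:-→d24:H4 -> H4
  del 57.21.8.125/32 (clear depth 32)
  + 23.0.0.0/8 (H1) depth=8
  + 12.96.36.0/24 (H5) depth=24
  lookup 7.17.37.0: bits 000001110001000100100101 walk d0:-→d1:-→d2:-→d3:-→d4:-→d5:-→d6:-→d7:-→d8:H2→d9:-→d10:-→d11:-→d12:-→d13:-→d14:-→d15:-→d16:-→d17:-→d18:-→d19:-→d20:-→d21:-→d22:-→d23:-→d24:H4 -> H4
  lookup 12.96.36.16: bits 000011000110000000100100 walk d0:-→d1:-→d2:-→d3:-→d4:-→d5:-→d6:-→d7:-→d8:-→d9:-→d10:-→d11:-→d12:-→d13:-→d14:-→d15:-→d16:-→d17:-→d18:-→d19:-→d20:-→d21:-→d22:-→d23:-→d24:H5 -> H5

== LOOKUPS ==
["H4","H4","H4","H5"]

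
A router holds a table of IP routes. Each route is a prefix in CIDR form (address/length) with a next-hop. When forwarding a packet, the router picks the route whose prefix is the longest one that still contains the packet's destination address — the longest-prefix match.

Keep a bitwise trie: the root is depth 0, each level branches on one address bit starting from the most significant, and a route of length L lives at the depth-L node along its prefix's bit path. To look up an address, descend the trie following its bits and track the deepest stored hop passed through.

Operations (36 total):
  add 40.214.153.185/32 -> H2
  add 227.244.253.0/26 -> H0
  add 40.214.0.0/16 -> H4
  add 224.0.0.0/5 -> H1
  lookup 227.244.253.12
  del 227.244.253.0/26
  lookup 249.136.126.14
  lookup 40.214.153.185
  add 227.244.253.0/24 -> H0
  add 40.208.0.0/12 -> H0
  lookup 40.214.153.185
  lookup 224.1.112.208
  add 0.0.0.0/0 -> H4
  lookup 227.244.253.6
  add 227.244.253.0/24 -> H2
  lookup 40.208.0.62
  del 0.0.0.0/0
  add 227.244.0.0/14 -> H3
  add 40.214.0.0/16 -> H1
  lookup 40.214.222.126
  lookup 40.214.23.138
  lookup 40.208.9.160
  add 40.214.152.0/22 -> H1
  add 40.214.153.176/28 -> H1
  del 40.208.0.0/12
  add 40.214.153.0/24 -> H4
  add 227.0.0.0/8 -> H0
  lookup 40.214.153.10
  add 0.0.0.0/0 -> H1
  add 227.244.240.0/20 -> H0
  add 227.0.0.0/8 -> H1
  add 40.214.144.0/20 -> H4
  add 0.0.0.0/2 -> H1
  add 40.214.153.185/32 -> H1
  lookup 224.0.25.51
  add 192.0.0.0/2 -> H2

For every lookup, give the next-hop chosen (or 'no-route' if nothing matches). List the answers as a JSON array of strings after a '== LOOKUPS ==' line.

Apply in order:
  add 40.214.153.185/32 -> H2 at depth 32
  add 227.244.253.0/26 -> H0 at depth 26
  add 40.214.0.0/16 -> H4 at depth 16
  add 224.0.0.0/5 -> H1 at depth 5
  Q 227.244.253.12: descend 11100011111101001111110100 ; hops seen [H1,H0] ; pick H0
  - 227.244.253.0/26 clear@26
  Q 249.136.126.14: descend 111 ; hops seen [∅] ; pick no-route
  Q 40.214.153.185: descend 00101000110101101001100110111001 ; hops seen [H4,H2] ; pick H2
  add 227.244.253.0/24 -> H0 at depth 24
  add 40.208.0.0/12 -> H0 at depth 12
  Q 40.214.153.185: descend 00101000110101101001100110111001 ; hops seen [H0,H4,H2] ; pick H2
  Q 224.1.112.208: descend 111000 ; hops seen [H1] ; pick H1
  add 0.0.0.0/0 -> H4 at depth 0
  Q 227.244.253.6: descend 11100011111101001111110100 ; hops seen [H4,H1,H0] ; pick H0
  add 227.244.253.0/24 -> H2 at depth 24
  Q 40.208.0.62: descend 0010100011010 ; hops seen [H4,H0] ; pick H0
  - 0.0.0.0/0 clear@0
  add 227.244.0.0/14 -> H3 at depth 14
  add 40.214.0.0/16 -> H1 at depth 16
  Q 40.214.222.126: descend 00101000110101101 ; hops seen [H0,H1] ; pick H1
  Q 40.214.23.138: descend 0010100011010110 ; hops seen [H0,H1] ; pick H1
  Q 40.208.9.160: descend 0010100011010 ; hops seen [H0] ; pick H0
  add 40.214.152.0/22 -> H1 at depth 22
  add 40.214.153.176/28 -> H1 at depth 28
  - 40.208.0.0/12 clear@12
  add 40.214.153.0/24 -> H4 at depth 24
  add 227.0.0.0/8 -> H0 at depth 8
  Q 40.214.153.10: descend 001010001101011010011001 ; hops seen [H1,H1,H4] ; pick H4
  add 0.0.0.0/0 -> H1 at depth 0
  add 227.244.240.0/20 -> H0 at depth 20
  add 227.0.0.0/8 -> H1 at depth 8
  add 40.214.144.0/20 -> H4 at depth 20
  add 0.0.0.0/2 -> H1 at depth 2
  add 40.214.153.185/32 -> H1 at depth 32
  Q 224.0.25.51: descend 111000 ; hops seen [H1,H1] ; pick H1
  add 192.0.0.0/2 -> H2 at depth 2

== LOOKUPS ==
["H0","no-route","H2","H2","H1","H0","H0","H1","H1","H0","H4","H1"]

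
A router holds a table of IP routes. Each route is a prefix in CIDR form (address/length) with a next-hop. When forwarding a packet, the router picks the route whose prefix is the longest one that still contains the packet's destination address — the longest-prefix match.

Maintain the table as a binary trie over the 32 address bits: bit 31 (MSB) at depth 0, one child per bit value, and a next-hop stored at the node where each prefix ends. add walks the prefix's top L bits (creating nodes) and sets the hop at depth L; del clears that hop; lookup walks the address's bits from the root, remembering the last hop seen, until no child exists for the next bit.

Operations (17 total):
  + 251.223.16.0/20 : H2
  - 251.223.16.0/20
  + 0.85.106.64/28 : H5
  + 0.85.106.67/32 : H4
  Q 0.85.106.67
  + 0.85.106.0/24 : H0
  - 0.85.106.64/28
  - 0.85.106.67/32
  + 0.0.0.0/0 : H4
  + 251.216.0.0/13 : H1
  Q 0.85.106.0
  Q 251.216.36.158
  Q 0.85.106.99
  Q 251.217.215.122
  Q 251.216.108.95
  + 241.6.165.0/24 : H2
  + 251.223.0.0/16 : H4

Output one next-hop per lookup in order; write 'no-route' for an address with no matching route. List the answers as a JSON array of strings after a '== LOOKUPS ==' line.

Apply in order:
  add 251.223.16.0/20 -> H2 at depth 20
  del 251.223.16.0/20 (clear depth 20)
  add 0.85.106.64/28 -> H5 at depth 28
  add 0.85.106.67/32 -> H4 at depth 32
  lookup 0.85.106.67: bits 00000000010101010110101001000011 walk d0:-→d1:-→d2:-→d3:-→d4:-→d5:-→d6:-→d7:-→d8:-→d9:-→d10:-→d11:-→d12:-→d13:-→d14:-→d15:-→d16:-→d17:-→d18:-→d19:-→d20:-→d21:-→d22:-→d23:-→d24:-→d25:-→d26:-→d27:-→d28:H5→d29:-→d30:-→d31:-→d32:H4 -> H4
  add 0.85.106.0/24 -> H0 at depth 24
  del 0.85.106.64/28 (clear depth 28)
  del 0.85.106.67/32 (clear depth 32)
  add 0.0.0.0/0 -> H4 at depth 0
  add 251.216.0.0/13 -> H1 at depth 13
  lookup 0.85.106.0: bits 0000000001010101011010100 walk d0:H4→d1:-→d2:-→d3:-→d4:-→d5:-→d6:-→d7:-→d8:-→d9:-→d10:-→d11:-→d12:-→d13:-→d14:-→d15:-→d16:-→d17:-→d18:-→d19:-→d20:-→d21:-→d22:-→d23:-→d24:H0→d25:- -> H0
  lookup 251.216.36.158: bits 1111101111011 walk d0:H4→d1:-→d2:-→d3:-→d4:-→d5:-→d6:-→d7:-→d8:-→d9:-→d10:-→d11:-→d12:-→d13:H1 -> H1
  lookup 0.85.106.99: bits 00000000010101010110101001 walk d0:H4→d1:-→d2:-→d3:-→d4:-→d5:-→d6:-→d7:-→d8:-→d9:-→d10:-→d11:-→d12:-→d13:-→d14:-→d15:-→d16:-→d17:-→d18:-→d19:-→d20:-→d21:-→d22:-→d23:-→d24:H0→d25:-→d26:- -> H0
  lookup 251.217.215.122: bits 1111101111011 walk d0:H4→d1:-→d2:-→d3:-→d4:-→d5:-→d6:-→d7:-→d8:-→d9:-→d10:-→d11:-→d12:-→d13:H1 -> H1
  lookup 251.216.108.95: bits 1111101111011 walk d0:H4→d1:-→d2:-→d3:-→d4:-→d5:-→d6:-→d7:-→d8:-→d9:-→d10:-→d11:-→d12:-→d13:H1 -> H1
  add 241.6.165.0/24 -> H2 at depth 24
  add 251.223.0.0/16 -> H4 at depth 16

== LOOKUPS ==
["H4","H0","H1","H0","H1","H1"]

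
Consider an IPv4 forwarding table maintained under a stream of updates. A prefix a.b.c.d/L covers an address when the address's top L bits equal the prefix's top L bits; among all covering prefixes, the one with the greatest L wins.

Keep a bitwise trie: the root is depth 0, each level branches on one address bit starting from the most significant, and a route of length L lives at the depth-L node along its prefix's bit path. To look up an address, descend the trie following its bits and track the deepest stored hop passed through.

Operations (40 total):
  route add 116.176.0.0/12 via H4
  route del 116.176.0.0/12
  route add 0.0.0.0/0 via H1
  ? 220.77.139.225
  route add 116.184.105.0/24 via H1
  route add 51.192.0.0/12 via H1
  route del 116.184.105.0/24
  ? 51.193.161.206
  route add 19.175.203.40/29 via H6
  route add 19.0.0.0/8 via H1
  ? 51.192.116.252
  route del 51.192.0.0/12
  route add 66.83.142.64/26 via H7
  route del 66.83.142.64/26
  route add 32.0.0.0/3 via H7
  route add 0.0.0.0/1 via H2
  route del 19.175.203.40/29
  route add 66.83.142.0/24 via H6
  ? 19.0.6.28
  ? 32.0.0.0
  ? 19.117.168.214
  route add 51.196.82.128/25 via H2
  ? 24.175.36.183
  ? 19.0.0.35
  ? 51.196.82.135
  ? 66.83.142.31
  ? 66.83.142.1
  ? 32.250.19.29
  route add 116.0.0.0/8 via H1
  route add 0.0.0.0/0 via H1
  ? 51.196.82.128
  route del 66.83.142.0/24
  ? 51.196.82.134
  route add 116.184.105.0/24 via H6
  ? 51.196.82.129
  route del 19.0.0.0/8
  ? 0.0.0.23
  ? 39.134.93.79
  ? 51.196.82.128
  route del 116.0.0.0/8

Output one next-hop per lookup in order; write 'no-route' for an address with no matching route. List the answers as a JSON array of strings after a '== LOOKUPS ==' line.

Apply in order:
  add 116.176.0.0/12 -> H4 at depth 12
  del 116.176.0.0/12 (clear depth 12)
  add 0.0.0.0/0 -> H1 at depth 0
  lookup 220.77.139.225: bits ε walk d0:H1 -> H1
  add 116.184.105.0/24 -> H1 at depth 24
  add 51.192.0.0/12 -> H1 at depth 12
  del 116.184.105.0/24 (clear depth 24)
  lookup 51.193.161.206: bits 001100111100 walk d0:H1→d1:-→d2:-→d3:-→d4:-→d5:-→d6:-→d7:-→d8:-→d9:-→d10:-→d11:-→d12:H1 -> H1
  add 19.175.203.40/29 -> H6 at depth 29
  add 19.0.0.0/8 -> H1 at depth 8
  lookup 51.192.116.252: bits 001100111100 walk d0:H1→d1:-→d2:-→d3:-→d4:-→d5:-→d6:-→d7:-→d8:-→d9:-→d10:-→d11:-→d12:H1 -> H1
  del 51.192.0.0/12 (clear depth 12)
  add 66.83.142.64/26 -> H7 at depth 26
  del 66.83.142.64/26 (clear depth 26)
  add 32.0.0.0/3 -> H7 at depth 3
  add 0.0.0.0/1 -> H2 at depth 1
  del 19.175.203.40/29 (clear depth 29)
  add 66.83.142.0/24 -> H6 at depth 24
  lookup 19.0.6.28: bits 00010011 walk d0:H1→d1:H2→d2:-→d3:-→d4:-→d5:-→d6:-→d7:-→d8:H1 -> H1
  lookup 32.0.0.0: bits 001 walk d0:H1→d1:H2→d2:-→d3:H7 -> H7
  lookup 19.117.168.214: bits 00010011 walk d0:H1→d1:H2→d2:-→d3:-→d4:-→d5:-→d6:-→d7:-→d8:H1 -> H1
  add 51.196.82.128/25 -> H2 at depth 25
  lookup 24.175.36.183: bits 0001 walk d0:H1→d1:H2→d2:-→d3:-→d4:- -> H2
  lookup 19.0.0.35: bits 00010011 walk d0:H1→d1:H2→d2:-→d3:-→d4:-→d5:-→d6:-→d7:-→d8:H1 -> H1
  lookup 51.196.82.135: bits 0011001111000100010100101 walk d0:H1→d1:H2→d2:-→d3:H7→d4:-→d5:-→d6:-→d7:-→d8:-→d9:-→d10:-→d11:-→d12:-→d13:-→d14:-→d15:-→d16:-→d17:-→d18:-→d19:-→d20:-→d21:-→d22:-→d23:-→d24:-→d25:H2 -> H2
  lookup 66.83.142.31: bits 0100001001010011100011100 walk d0:H1→d1:H2→d2:-→d3:-→d4:-→d5:-→d6:-→d7:-→d8:-→d9:-→d10:-→d11:-→d12:-→d13:-→d14:-→d15:-→d16:-→d17:-→d18:-→d19:-→d20:-→d21:-→d22:-→d23:-→d24:H6→d25:- -> H6
  lookup 66.83.142.1: bits 0100001001010011100011100 walk d0:H1→d1:H2→d2:-→d3:-→d4:-→d5:-→d6:-→d7:-→d8:-→d9:-→d10:-→d11:-→d12:-→d13:-→d14:-→d15:-→d16:-→d17:-→d18:-→d19:-→d20:-→d21:-→d22:-→d23:-→d24:H6→d25:- -> H6
  lookup 32.250.19.29: bits 001 walk d0:H1→d1:H2→d2:-→d3:H7 -> H7
  add 116.0.0.0/8 -> H1 at depth 8
  add 0.0.0.0/0 -> H1 at depth 0
  lookup 51.196.82.128: bits 0011001111000100010100101 walk d0:H1→d1:H2→d2:-→d3:H7→d4:-→d5:-→d6:-→d7:-→d8:-→d9:-→d10:-→d11:-→d12:-→d13:-→d14:-→d15:-→d16:-→d17:-→d18:-→d19:-→d20:-→d21:-→d22:-→d23:-→d24:-→d25:H2 -> H2
  del 66.83.142.0/24 (clear depth 24)
  lookup 51.196.82.134: bits 0011001111000100010100101 walk d0:H1→d1:H2→d2:-→d3:H7→d4:-→d5:-→d6:-→d7:-→d8:-→d9:-→d10:-→d11:-→d12:-→d13:-→d14:-→d15:-→d16:-→d17:-→d18:-→d19:-→d20:-→d21:-→d22:-→d23:-→d24:-→d25:H2 -> H2
  add 116.184.105.0/24 -> H6 at depth 24
  lookup 51.196.82.129: bits 0011001111000100010100101 walk d0:H1→d1:H2→d2:-→d3:H7→d4:-→d5:-→d6:-→d7:-→d8:-→d9:-→d10:-→d11:-→d12:-→d13:-→d14:-→d15:-→d16:-→d17:-→d18:-→d19:-→d20:-→d21:-→d22:-→d23:-→d24:-→d25:H2 -> H2
  del 19.0.0.0/8 (clear depth 8)
  lookup 0.0.0.23: bits 000 walk d0:H1→d1:H2→d2:-→d3:- -> H2
  lookup 39.134.93.79: bits 001 walk d0:H1→d1:H2→d2:-→d3:H7 -> H7
  lookup 51.196.82.128: bits 0011001111000100010100101 walk d0:H1→d1:H2→d2:-→d3:H7→d4:-→d5:-→d6:-→d7:-→d8:-→d9:-→d10:-→d11:-→d12:-→d13:-→d14:-→d15:-→d16:-→d17:-→d18:-→d19:-→d20:-→d21:-→d22:-→d23:-→d24:-→d25:H2 -> H2
  del 116.0.0.0/8 (clear depth 8)

== LOOKUPS ==
["H1","H1","H1","H1","H7","H1","H2","H1","H2","H6","H6","H7","H2","H2","H2","H2","H7","H2"]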